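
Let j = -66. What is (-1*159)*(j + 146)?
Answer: -12720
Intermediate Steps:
(-1*159)*(j + 146) = (-1*159)*(-66 + 146) = -159*80 = -12720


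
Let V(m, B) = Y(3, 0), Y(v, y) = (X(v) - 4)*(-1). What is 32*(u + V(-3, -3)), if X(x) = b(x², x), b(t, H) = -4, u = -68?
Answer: -1920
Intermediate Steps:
X(x) = -4
Y(v, y) = 8 (Y(v, y) = (-4 - 4)*(-1) = -8*(-1) = 8)
V(m, B) = 8
32*(u + V(-3, -3)) = 32*(-68 + 8) = 32*(-60) = -1920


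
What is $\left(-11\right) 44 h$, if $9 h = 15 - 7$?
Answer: $- \frac{3872}{9} \approx -430.22$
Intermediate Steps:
$h = \frac{8}{9}$ ($h = \frac{15 - 7}{9} = \frac{1}{9} \cdot 8 = \frac{8}{9} \approx 0.88889$)
$\left(-11\right) 44 h = \left(-11\right) 44 \cdot \frac{8}{9} = \left(-484\right) \frac{8}{9} = - \frac{3872}{9}$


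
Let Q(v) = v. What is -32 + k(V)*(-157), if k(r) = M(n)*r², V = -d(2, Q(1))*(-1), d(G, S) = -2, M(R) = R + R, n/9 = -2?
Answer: 22576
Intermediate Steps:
n = -18 (n = 9*(-2) = -18)
M(R) = 2*R
V = -2 (V = -1*(-2)*(-1) = 2*(-1) = -2)
k(r) = -36*r² (k(r) = (2*(-18))*r² = -36*r²)
-32 + k(V)*(-157) = -32 - 36*(-2)²*(-157) = -32 - 36*4*(-157) = -32 - 144*(-157) = -32 + 22608 = 22576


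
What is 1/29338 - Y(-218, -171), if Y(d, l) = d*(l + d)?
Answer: -2487921075/29338 ≈ -84802.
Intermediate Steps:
Y(d, l) = d*(d + l)
1/29338 - Y(-218, -171) = 1/29338 - (-218)*(-218 - 171) = 1/29338 - (-218)*(-389) = 1/29338 - 1*84802 = 1/29338 - 84802 = -2487921075/29338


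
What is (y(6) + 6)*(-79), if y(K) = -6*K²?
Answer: 16590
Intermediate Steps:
(y(6) + 6)*(-79) = (-6*6² + 6)*(-79) = (-6*36 + 6)*(-79) = (-216 + 6)*(-79) = -210*(-79) = 16590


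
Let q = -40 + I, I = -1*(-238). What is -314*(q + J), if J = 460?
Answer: -206612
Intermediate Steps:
I = 238
q = 198 (q = -40 + 238 = 198)
-314*(q + J) = -314*(198 + 460) = -314*658 = -206612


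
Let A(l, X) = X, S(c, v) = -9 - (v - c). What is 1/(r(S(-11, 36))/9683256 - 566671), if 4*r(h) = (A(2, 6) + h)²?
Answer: -9683256/5487220360151 ≈ -1.7647e-6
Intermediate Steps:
S(c, v) = -9 + c - v (S(c, v) = -9 + (c - v) = -9 + c - v)
r(h) = (6 + h)²/4
1/(r(S(-11, 36))/9683256 - 566671) = 1/(((6 + (-9 - 11 - 1*36))²/4)/9683256 - 566671) = 1/(((6 + (-9 - 11 - 36))²/4)*(1/9683256) - 566671) = 1/(((6 - 56)²/4)*(1/9683256) - 566671) = 1/(((¼)*(-50)²)*(1/9683256) - 566671) = 1/(((¼)*2500)*(1/9683256) - 566671) = 1/(625*(1/9683256) - 566671) = 1/(625/9683256 - 566671) = 1/(-5487220360151/9683256) = -9683256/5487220360151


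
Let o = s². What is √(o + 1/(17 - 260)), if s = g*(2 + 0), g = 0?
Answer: I*√3/27 ≈ 0.06415*I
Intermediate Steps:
s = 0 (s = 0*(2 + 0) = 0*2 = 0)
o = 0 (o = 0² = 0)
√(o + 1/(17 - 260)) = √(0 + 1/(17 - 260)) = √(0 + 1/(-243)) = √(0 - 1/243) = √(-1/243) = I*√3/27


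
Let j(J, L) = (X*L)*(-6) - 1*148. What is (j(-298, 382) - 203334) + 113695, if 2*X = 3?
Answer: -93225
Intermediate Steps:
X = 3/2 (X = (½)*3 = 3/2 ≈ 1.5000)
j(J, L) = -148 - 9*L (j(J, L) = (3*L/2)*(-6) - 1*148 = -9*L - 148 = -148 - 9*L)
(j(-298, 382) - 203334) + 113695 = ((-148 - 9*382) - 203334) + 113695 = ((-148 - 3438) - 203334) + 113695 = (-3586 - 203334) + 113695 = -206920 + 113695 = -93225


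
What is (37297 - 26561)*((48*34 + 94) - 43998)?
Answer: -453832192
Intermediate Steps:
(37297 - 26561)*((48*34 + 94) - 43998) = 10736*((1632 + 94) - 43998) = 10736*(1726 - 43998) = 10736*(-42272) = -453832192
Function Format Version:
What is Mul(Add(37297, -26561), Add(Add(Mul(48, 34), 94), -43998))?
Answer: -453832192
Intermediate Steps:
Mul(Add(37297, -26561), Add(Add(Mul(48, 34), 94), -43998)) = Mul(10736, Add(Add(1632, 94), -43998)) = Mul(10736, Add(1726, -43998)) = Mul(10736, -42272) = -453832192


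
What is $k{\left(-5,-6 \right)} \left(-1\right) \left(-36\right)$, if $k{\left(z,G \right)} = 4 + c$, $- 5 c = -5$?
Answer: $180$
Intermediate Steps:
$c = 1$ ($c = \left(- \frac{1}{5}\right) \left(-5\right) = 1$)
$k{\left(z,G \right)} = 5$ ($k{\left(z,G \right)} = 4 + 1 = 5$)
$k{\left(-5,-6 \right)} \left(-1\right) \left(-36\right) = 5 \left(-1\right) \left(-36\right) = \left(-5\right) \left(-36\right) = 180$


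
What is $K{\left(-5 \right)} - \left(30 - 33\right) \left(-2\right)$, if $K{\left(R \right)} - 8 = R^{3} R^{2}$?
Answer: $-3123$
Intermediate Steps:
$K{\left(R \right)} = 8 + R^{5}$ ($K{\left(R \right)} = 8 + R^{3} R^{2} = 8 + R^{5}$)
$K{\left(-5 \right)} - \left(30 - 33\right) \left(-2\right) = \left(8 + \left(-5\right)^{5}\right) - \left(30 - 33\right) \left(-2\right) = \left(8 - 3125\right) - \left(-3\right) \left(-2\right) = -3117 - 6 = -3123$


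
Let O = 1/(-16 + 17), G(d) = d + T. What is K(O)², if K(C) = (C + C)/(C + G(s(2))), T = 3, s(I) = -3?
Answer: 4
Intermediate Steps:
G(d) = 3 + d (G(d) = d + 3 = 3 + d)
O = 1 (O = 1/1 = 1)
K(C) = 2 (K(C) = (C + C)/(C + (3 - 3)) = (2*C)/(C + 0) = (2*C)/C = 2)
K(O)² = 2² = 4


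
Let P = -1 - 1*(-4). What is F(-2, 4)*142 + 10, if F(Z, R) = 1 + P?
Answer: 578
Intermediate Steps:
P = 3 (P = -1 + 4 = 3)
F(Z, R) = 4 (F(Z, R) = 1 + 3 = 4)
F(-2, 4)*142 + 10 = 4*142 + 10 = 568 + 10 = 578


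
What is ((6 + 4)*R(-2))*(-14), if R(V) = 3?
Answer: -420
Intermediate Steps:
((6 + 4)*R(-2))*(-14) = ((6 + 4)*3)*(-14) = (10*3)*(-14) = 30*(-14) = -420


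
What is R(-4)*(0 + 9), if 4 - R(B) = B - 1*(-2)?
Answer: 54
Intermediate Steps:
R(B) = 2 - B (R(B) = 4 - (B - 1*(-2)) = 4 - (B + 2) = 4 - (2 + B) = 4 + (-2 - B) = 2 - B)
R(-4)*(0 + 9) = (2 - 1*(-4))*(0 + 9) = (2 + 4)*9 = 6*9 = 54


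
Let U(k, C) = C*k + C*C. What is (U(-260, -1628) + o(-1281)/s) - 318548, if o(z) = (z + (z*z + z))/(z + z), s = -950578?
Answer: 5237905315375/1901156 ≈ 2.7551e+6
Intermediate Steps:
U(k, C) = C² + C*k (U(k, C) = C*k + C² = C² + C*k)
o(z) = (z² + 2*z)/(2*z) (o(z) = (z + (z² + z))/((2*z)) = (z + (z + z²))*(1/(2*z)) = (z² + 2*z)*(1/(2*z)) = (z² + 2*z)/(2*z))
(U(-260, -1628) + o(-1281)/s) - 318548 = (-1628*(-1628 - 260) + (1 + (½)*(-1281))/(-950578)) - 318548 = (-1628*(-1888) + (1 - 1281/2)*(-1/950578)) - 318548 = (3073664 - 1279/2*(-1/950578)) - 318548 = (3073664 + 1279/1901156) - 318548 = 5843514756863/1901156 - 318548 = 5237905315375/1901156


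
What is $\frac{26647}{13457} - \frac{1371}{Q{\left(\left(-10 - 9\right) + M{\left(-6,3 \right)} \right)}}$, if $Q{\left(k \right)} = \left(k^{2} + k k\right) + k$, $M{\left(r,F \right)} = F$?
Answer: $- \frac{5232635}{6674672} \approx -0.78395$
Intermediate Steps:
$Q{\left(k \right)} = k + 2 k^{2}$ ($Q{\left(k \right)} = \left(k^{2} + k^{2}\right) + k = 2 k^{2} + k = k + 2 k^{2}$)
$\frac{26647}{13457} - \frac{1371}{Q{\left(\left(-10 - 9\right) + M{\left(-6,3 \right)} \right)}} = \frac{26647}{13457} - \frac{1371}{\left(\left(-10 - 9\right) + 3\right) \left(1 + 2 \left(\left(-10 - 9\right) + 3\right)\right)} = 26647 \cdot \frac{1}{13457} - \frac{1371}{\left(-19 + 3\right) \left(1 + 2 \left(-19 + 3\right)\right)} = \frac{26647}{13457} - \frac{1371}{\left(-16\right) \left(1 + 2 \left(-16\right)\right)} = \frac{26647}{13457} - \frac{1371}{\left(-16\right) \left(1 - 32\right)} = \frac{26647}{13457} - \frac{1371}{\left(-16\right) \left(-31\right)} = \frac{26647}{13457} - \frac{1371}{496} = - \frac{5232635}{6674672}$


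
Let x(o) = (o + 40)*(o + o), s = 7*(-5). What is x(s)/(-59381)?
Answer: 50/8483 ≈ 0.0058941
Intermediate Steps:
s = -35
x(o) = 2*o*(40 + o) (x(o) = (40 + o)*(2*o) = 2*o*(40 + o))
x(s)/(-59381) = (2*(-35)*(40 - 35))/(-59381) = (2*(-35)*5)*(-1/59381) = -350*(-1/59381) = 50/8483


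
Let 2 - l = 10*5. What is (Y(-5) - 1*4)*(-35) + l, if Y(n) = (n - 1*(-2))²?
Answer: -223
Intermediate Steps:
Y(n) = (2 + n)² (Y(n) = (n + 2)² = (2 + n)²)
l = -48 (l = 2 - 10*5 = 2 - 1*50 = 2 - 50 = -48)
(Y(-5) - 1*4)*(-35) + l = ((2 - 5)² - 1*4)*(-35) - 48 = ((-3)² - 4)*(-35) - 48 = (9 - 4)*(-35) - 48 = 5*(-35) - 48 = -175 - 48 = -223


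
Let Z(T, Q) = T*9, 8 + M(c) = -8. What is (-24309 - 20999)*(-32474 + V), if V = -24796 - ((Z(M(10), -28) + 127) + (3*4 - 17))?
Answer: 2593792384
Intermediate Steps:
M(c) = -16 (M(c) = -8 - 8 = -16)
Z(T, Q) = 9*T
V = -24774 (V = -24796 - ((9*(-16) + 127) + (3*4 - 17)) = -24796 - ((-144 + 127) + (12 - 17)) = -24796 - (-17 - 5) = -24796 - 1*(-22) = -24796 + 22 = -24774)
(-24309 - 20999)*(-32474 + V) = (-24309 - 20999)*(-32474 - 24774) = -45308*(-57248) = 2593792384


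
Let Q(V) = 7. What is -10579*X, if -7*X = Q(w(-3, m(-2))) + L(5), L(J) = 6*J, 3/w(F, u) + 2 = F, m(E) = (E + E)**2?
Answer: 391423/7 ≈ 55918.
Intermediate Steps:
m(E) = 4*E**2 (m(E) = (2*E)**2 = 4*E**2)
w(F, u) = 3/(-2 + F)
X = -37/7 (X = -(7 + 6*5)/7 = -(7 + 30)/7 = -1/7*37 = -37/7 ≈ -5.2857)
-10579*X = -10579*(-37/7) = 391423/7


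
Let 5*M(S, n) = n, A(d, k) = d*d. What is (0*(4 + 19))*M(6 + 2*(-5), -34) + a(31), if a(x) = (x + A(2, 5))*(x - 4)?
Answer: 945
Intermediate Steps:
A(d, k) = d²
M(S, n) = n/5
a(x) = (-4 + x)*(4 + x) (a(x) = (x + 2²)*(x - 4) = (x + 4)*(-4 + x) = (4 + x)*(-4 + x) = (-4 + x)*(4 + x))
(0*(4 + 19))*M(6 + 2*(-5), -34) + a(31) = (0*(4 + 19))*((⅕)*(-34)) + (-16 + 31²) = (0*23)*(-34/5) + (-16 + 961) = 0*(-34/5) + 945 = 0 + 945 = 945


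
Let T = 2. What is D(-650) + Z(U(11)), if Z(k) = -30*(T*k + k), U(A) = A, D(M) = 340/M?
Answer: -64384/65 ≈ -990.52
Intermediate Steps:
Z(k) = -90*k (Z(k) = -30*(2*k + k) = -90*k)
D(-650) + Z(U(11)) = 340/(-650) - 90*11 = 340*(-1/650) - 990 = -34/65 - 990 = -64384/65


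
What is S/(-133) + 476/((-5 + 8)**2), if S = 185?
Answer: 61643/1197 ≈ 51.498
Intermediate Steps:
S/(-133) + 476/((-5 + 8)**2) = 185/(-133) + 476/((-5 + 8)**2) = 185*(-1/133) + 476/(3**2) = -185/133 + 476/9 = 61643/1197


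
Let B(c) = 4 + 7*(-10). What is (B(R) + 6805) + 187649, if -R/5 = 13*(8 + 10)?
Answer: 194388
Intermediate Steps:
R = -1170 (R = -65*(8 + 10) = -65*18 = -5*234 = -1170)
B(c) = -66 (B(c) = 4 - 70 = -66)
(B(R) + 6805) + 187649 = (-66 + 6805) + 187649 = 6739 + 187649 = 194388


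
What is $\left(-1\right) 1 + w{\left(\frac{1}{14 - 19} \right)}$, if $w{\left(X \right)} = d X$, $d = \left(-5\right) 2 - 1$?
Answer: $\frac{6}{5} \approx 1.2$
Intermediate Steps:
$d = -11$ ($d = -10 - 1 = -11$)
$w{\left(X \right)} = - 11 X$
$\left(-1\right) 1 + w{\left(\frac{1}{14 - 19} \right)} = \left(-1\right) 1 - \frac{11}{14 - 19} = -1 - \frac{11}{-5} = -1 - - \frac{11}{5} = -1 + \frac{11}{5} = \frac{6}{5}$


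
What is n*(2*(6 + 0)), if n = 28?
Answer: 336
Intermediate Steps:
n*(2*(6 + 0)) = 28*(2*(6 + 0)) = 28*(2*6) = 28*12 = 336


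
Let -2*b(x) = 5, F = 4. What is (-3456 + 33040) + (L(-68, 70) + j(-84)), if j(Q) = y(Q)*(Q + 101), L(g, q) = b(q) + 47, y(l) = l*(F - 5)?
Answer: 62113/2 ≈ 31057.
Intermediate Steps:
b(x) = -5/2 (b(x) = -½*5 = -5/2)
y(l) = -l (y(l) = l*(4 - 5) = l*(-1) = -l)
L(g, q) = 89/2 (L(g, q) = -5/2 + 47 = 89/2)
j(Q) = -Q*(101 + Q) (j(Q) = (-Q)*(Q + 101) = (-Q)*(101 + Q) = -Q*(101 + Q))
(-3456 + 33040) + (L(-68, 70) + j(-84)) = (-3456 + 33040) + (89/2 - 1*(-84)*(101 - 84)) = 29584 + (89/2 - 1*(-84)*17) = 29584 + (89/2 + 1428) = 29584 + 2945/2 = 62113/2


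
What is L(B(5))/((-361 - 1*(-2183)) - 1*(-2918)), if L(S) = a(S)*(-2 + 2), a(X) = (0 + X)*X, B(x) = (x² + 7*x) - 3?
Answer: 0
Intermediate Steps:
B(x) = -3 + x² + 7*x
a(X) = X² (a(X) = X*X = X²)
L(S) = 0 (L(S) = S²*(-2 + 2) = S²*0 = 0)
L(B(5))/((-361 - 1*(-2183)) - 1*(-2918)) = 0/((-361 - 1*(-2183)) - 1*(-2918)) = 0/((-361 + 2183) + 2918) = 0/(1822 + 2918) = 0/4740 = 0*(1/4740) = 0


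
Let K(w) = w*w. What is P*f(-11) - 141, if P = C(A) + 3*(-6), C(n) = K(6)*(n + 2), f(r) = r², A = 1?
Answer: 10749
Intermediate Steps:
K(w) = w²
C(n) = 72 + 36*n (C(n) = 6²*(n + 2) = 36*(2 + n) = 72 + 36*n)
P = 90 (P = (72 + 36*1) + 3*(-6) = (72 + 36) - 18 = 108 - 18 = 90)
P*f(-11) - 141 = 90*(-11)² - 141 = 90*121 - 141 = 10890 - 141 = 10749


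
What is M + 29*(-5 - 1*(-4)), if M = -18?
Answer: -47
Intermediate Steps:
M + 29*(-5 - 1*(-4)) = -18 + 29*(-5 - 1*(-4)) = -18 + 29*(-5 + 4) = -18 + 29*(-1) = -18 - 29 = -47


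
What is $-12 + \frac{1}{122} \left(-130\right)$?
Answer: $- \frac{797}{61} \approx -13.066$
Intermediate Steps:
$-12 + \frac{1}{122} \left(-130\right) = -12 - \frac{65}{61} = - \frac{797}{61}$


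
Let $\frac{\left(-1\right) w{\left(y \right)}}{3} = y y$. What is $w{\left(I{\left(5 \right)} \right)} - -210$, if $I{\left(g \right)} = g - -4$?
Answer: $-33$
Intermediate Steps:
$I{\left(g \right)} = 4 + g$ ($I{\left(g \right)} = g + 4 = 4 + g$)
$w{\left(y \right)} = - 3 y^{2}$ ($w{\left(y \right)} = - 3 y y = - 3 y^{2}$)
$w{\left(I{\left(5 \right)} \right)} - -210 = - 3 \left(4 + 5\right)^{2} - -210 = - 3 \cdot 9^{2} + 210 = \left(-3\right) 81 + 210 = -243 + 210 = -33$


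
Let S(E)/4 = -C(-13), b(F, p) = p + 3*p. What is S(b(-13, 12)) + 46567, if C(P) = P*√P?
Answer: 46567 + 52*I*√13 ≈ 46567.0 + 187.49*I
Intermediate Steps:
C(P) = P^(3/2)
b(F, p) = 4*p
S(E) = 52*I*√13 (S(E) = 4*(-(-13)^(3/2)) = 4*(-(-13)*I*√13) = 4*(13*I*√13) = 52*I*√13)
S(b(-13, 12)) + 46567 = 52*I*√13 + 46567 = 46567 + 52*I*√13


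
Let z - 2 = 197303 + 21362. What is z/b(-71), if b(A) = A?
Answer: -218667/71 ≈ -3079.8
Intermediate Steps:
z = 218667 (z = 2 + (197303 + 21362) = 2 + 218665 = 218667)
z/b(-71) = 218667/(-71) = 218667*(-1/71) = -218667/71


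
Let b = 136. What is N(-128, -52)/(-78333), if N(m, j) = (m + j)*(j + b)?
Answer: 5040/26111 ≈ 0.19302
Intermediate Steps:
N(m, j) = (136 + j)*(j + m) (N(m, j) = (m + j)*(j + 136) = (j + m)*(136 + j) = (136 + j)*(j + m))
N(-128, -52)/(-78333) = ((-52)**2 + 136*(-52) + 136*(-128) - 52*(-128))/(-78333) = (2704 - 7072 - 17408 + 6656)*(-1/78333) = -15120*(-1/78333) = 5040/26111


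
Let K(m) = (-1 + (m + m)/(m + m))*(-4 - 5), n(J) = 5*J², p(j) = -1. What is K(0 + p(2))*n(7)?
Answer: 0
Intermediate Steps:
K(m) = 0 (K(m) = (-1 + (2*m)/((2*m)))*(-9) = (-1 + (2*m)*(1/(2*m)))*(-9) = (-1 + 1)*(-9) = 0*(-9) = 0)
K(0 + p(2))*n(7) = 0*(5*7²) = 0*(5*49) = 0*245 = 0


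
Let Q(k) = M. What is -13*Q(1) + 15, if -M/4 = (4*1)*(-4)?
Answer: -817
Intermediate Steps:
M = 64 (M = -4*4*1*(-4) = -16*(-4) = -4*(-16) = 64)
Q(k) = 64
-13*Q(1) + 15 = -13*64 + 15 = -832 + 15 = -817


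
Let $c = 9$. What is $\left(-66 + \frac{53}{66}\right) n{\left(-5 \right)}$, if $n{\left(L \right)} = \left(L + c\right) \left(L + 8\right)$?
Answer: $- \frac{8606}{11} \approx -782.36$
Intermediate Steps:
$n{\left(L \right)} = \left(8 + L\right) \left(9 + L\right)$ ($n{\left(L \right)} = \left(L + 9\right) \left(L + 8\right) = \left(9 + L\right) \left(8 + L\right) = \left(8 + L\right) \left(9 + L\right)$)
$\left(-66 + \frac{53}{66}\right) n{\left(-5 \right)} = \left(-66 + \frac{53}{66}\right) \left(72 + \left(-5\right)^{2} + 17 \left(-5\right)\right) = \left(-66 + 53 \cdot \frac{1}{66}\right) \left(72 + 25 - 85\right) = \left(-66 + \frac{53}{66}\right) 12 = \left(- \frac{4303}{66}\right) 12 = - \frac{8606}{11}$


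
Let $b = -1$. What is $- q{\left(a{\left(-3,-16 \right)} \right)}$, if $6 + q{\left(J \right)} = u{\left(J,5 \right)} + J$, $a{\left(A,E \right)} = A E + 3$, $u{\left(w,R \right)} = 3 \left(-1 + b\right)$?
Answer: $-39$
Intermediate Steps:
$u{\left(w,R \right)} = -6$ ($u{\left(w,R \right)} = 3 \left(-1 - 1\right) = 3 \left(-2\right) = -6$)
$a{\left(A,E \right)} = 3 + A E$
$q{\left(J \right)} = -12 + J$ ($q{\left(J \right)} = -6 + \left(-6 + J\right) = -12 + J$)
$- q{\left(a{\left(-3,-16 \right)} \right)} = - (-12 + \left(3 - -48\right)) = - (-12 + \left(3 + 48\right)) = - (-12 + 51) = \left(-1\right) 39 = -39$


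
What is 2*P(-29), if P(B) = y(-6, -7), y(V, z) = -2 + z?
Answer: -18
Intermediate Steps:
P(B) = -9 (P(B) = -2 - 7 = -9)
2*P(-29) = 2*(-9) = -18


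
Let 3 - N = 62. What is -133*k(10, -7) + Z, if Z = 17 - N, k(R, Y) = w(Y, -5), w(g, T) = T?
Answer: 741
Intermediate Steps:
k(R, Y) = -5
N = -59 (N = 3 - 1*62 = 3 - 62 = -59)
Z = 76 (Z = 17 - 1*(-59) = 17 + 59 = 76)
-133*k(10, -7) + Z = -133*(-5) + 76 = 665 + 76 = 741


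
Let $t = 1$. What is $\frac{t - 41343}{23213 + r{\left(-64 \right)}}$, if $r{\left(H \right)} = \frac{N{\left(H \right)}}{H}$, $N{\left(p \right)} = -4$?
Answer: $- \frac{661472}{371409} \approx -1.781$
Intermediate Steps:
$r{\left(H \right)} = - \frac{4}{H}$
$\frac{t - 41343}{23213 + r{\left(-64 \right)}} = \frac{1 - 41343}{23213 - \frac{4}{-64}} = - \frac{41342}{23213 - - \frac{1}{16}} = - \frac{41342}{23213 + \frac{1}{16}} = - \frac{41342}{\frac{371409}{16}} = \left(-41342\right) \frac{16}{371409} = - \frac{661472}{371409}$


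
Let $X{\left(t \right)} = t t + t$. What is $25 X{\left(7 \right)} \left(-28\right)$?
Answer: $-39200$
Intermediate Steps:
$X{\left(t \right)} = t + t^{2}$ ($X{\left(t \right)} = t^{2} + t = t + t^{2}$)
$25 X{\left(7 \right)} \left(-28\right) = 25 \cdot 7 \left(1 + 7\right) \left(-28\right) = 25 \cdot 7 \cdot 8 \left(-28\right) = 25 \cdot 56 \left(-28\right) = 1400 \left(-28\right) = -39200$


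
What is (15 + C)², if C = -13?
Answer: 4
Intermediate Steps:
(15 + C)² = (15 - 13)² = 2² = 4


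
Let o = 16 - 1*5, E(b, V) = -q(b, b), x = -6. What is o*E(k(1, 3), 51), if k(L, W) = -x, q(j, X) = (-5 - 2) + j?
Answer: 11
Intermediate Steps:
q(j, X) = -7 + j
k(L, W) = 6 (k(L, W) = -1*(-6) = 6)
E(b, V) = 7 - b (E(b, V) = -(-7 + b) = 7 - b)
o = 11 (o = 16 - 5 = 11)
o*E(k(1, 3), 51) = 11*(7 - 1*6) = 11*(7 - 6) = 11*1 = 11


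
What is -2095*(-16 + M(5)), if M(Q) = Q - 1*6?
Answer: 35615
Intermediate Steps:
M(Q) = -6 + Q (M(Q) = Q - 6 = -6 + Q)
-2095*(-16 + M(5)) = -2095*(-16 + (-6 + 5)) = -2095*(-16 - 1) = -2095*(-17) = 35615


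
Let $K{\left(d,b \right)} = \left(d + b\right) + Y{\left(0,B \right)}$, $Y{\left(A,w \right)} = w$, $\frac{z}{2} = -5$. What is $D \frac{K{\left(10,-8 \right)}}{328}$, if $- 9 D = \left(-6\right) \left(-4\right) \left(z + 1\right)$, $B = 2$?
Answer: $\frac{12}{41} \approx 0.29268$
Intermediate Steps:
$z = -10$ ($z = 2 \left(-5\right) = -10$)
$K{\left(d,b \right)} = 2 + b + d$ ($K{\left(d,b \right)} = \left(d + b\right) + 2 = \left(b + d\right) + 2 = 2 + b + d$)
$D = 24$ ($D = - \frac{\left(-6\right) \left(-4\right) \left(-10 + 1\right)}{9} = - \frac{24 \left(-9\right)}{9} = \left(- \frac{1}{9}\right) \left(-216\right) = 24$)
$D \frac{K{\left(10,-8 \right)}}{328} = 24 \frac{2 - 8 + 10}{328} = 24 \cdot 4 \cdot \frac{1}{328} = 24 \cdot \frac{1}{82} = \frac{12}{41}$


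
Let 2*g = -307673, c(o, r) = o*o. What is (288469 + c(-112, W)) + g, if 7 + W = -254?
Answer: 294353/2 ≈ 1.4718e+5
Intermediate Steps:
W = -261 (W = -7 - 254 = -261)
c(o, r) = o²
g = -307673/2 (g = (½)*(-307673) = -307673/2 ≈ -1.5384e+5)
(288469 + c(-112, W)) + g = (288469 + (-112)²) - 307673/2 = (288469 + 12544) - 307673/2 = 301013 - 307673/2 = 294353/2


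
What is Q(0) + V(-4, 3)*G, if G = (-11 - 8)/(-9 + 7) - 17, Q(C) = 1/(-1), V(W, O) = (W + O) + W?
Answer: 73/2 ≈ 36.500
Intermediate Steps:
V(W, O) = O + 2*W (V(W, O) = (O + W) + W = O + 2*W)
Q(C) = -1
G = -15/2 (G = -19/(-2) - 17 = -19*(-½) - 17 = 19/2 - 17 = -15/2 ≈ -7.5000)
Q(0) + V(-4, 3)*G = -1 + (3 + 2*(-4))*(-15/2) = -1 + (3 - 8)*(-15/2) = -1 - 5*(-15/2) = -1 + 75/2 = 73/2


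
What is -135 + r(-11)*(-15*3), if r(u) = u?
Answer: 360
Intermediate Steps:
-135 + r(-11)*(-15*3) = -135 - (-165)*3 = -135 - 11*(-45) = -135 + 495 = 360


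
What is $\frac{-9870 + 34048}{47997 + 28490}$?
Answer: $\frac{24178}{76487} \approx 0.31611$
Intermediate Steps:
$\frac{-9870 + 34048}{47997 + 28490} = \frac{24178}{76487}$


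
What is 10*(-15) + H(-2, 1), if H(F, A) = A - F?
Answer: -147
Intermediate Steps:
10*(-15) + H(-2, 1) = 10*(-15) + (1 - 1*(-2)) = -150 + (1 + 2) = -150 + 3 = -147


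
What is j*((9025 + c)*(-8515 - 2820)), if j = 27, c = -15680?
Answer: 2036729475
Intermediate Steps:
j*((9025 + c)*(-8515 - 2820)) = 27*((9025 - 15680)*(-8515 - 2820)) = 27*(-6655*(-11335)) = 27*75434425 = 2036729475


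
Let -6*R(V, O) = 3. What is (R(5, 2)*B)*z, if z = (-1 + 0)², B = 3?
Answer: -3/2 ≈ -1.5000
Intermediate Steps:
R(V, O) = -½ (R(V, O) = -⅙*3 = -½)
z = 1 (z = (-1)² = 1)
(R(5, 2)*B)*z = -½*3*1 = -3/2*1 = -3/2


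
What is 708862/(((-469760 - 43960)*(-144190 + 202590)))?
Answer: -354431/15000624000 ≈ -2.3628e-5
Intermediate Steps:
708862/(((-469760 - 43960)*(-144190 + 202590))) = 708862/((-513720*58400)) = 708862/(-30001248000) = 708862*(-1/30001248000) = -354431/15000624000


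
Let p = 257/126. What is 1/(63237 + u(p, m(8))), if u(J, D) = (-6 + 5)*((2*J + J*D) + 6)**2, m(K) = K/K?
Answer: 1764/111290987 ≈ 1.5850e-5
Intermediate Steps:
m(K) = 1
p = 257/126 (p = 257*(1/126) = 257/126 ≈ 2.0397)
u(J, D) = -(6 + 2*J + D*J)**2 (u(J, D) = -((2*J + D*J) + 6)**2 = -(6 + 2*J + D*J)**2)
1/(63237 + u(p, m(8))) = 1/(63237 - (6 + 2*(257/126) + 1*(257/126))**2) = 1/(63237 - (6 + 257/63 + 257/126)**2) = 1/(63237 - (509/42)**2) = 1/(63237 - 1*259081/1764) = 1/(63237 - 259081/1764) = 1/(111290987/1764) = 1764/111290987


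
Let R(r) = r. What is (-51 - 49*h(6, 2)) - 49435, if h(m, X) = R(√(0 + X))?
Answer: -49486 - 49*√2 ≈ -49555.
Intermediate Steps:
h(m, X) = √X (h(m, X) = √(0 + X) = √X)
(-51 - 49*h(6, 2)) - 49435 = (-51 - 49*√2) - 49435 = -49486 - 49*√2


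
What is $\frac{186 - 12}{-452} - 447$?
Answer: $- \frac{101109}{226} \approx -447.38$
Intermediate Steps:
$\frac{186 - 12}{-452} - 447 = 174 \left(- \frac{1}{452}\right) - 447 = - \frac{87}{226} - 447 = - \frac{101109}{226}$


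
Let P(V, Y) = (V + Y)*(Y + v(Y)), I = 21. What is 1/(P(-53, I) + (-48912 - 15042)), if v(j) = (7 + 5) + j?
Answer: -1/65682 ≈ -1.5225e-5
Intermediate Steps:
v(j) = 12 + j
P(V, Y) = (12 + 2*Y)*(V + Y) (P(V, Y) = (V + Y)*(Y + (12 + Y)) = (V + Y)*(12 + 2*Y) = (12 + 2*Y)*(V + Y))
1/(P(-53, I) + (-48912 - 15042)) = 1/((2*21² + 12*(-53) + 12*21 + 2*(-53)*21) + (-48912 - 15042)) = 1/((2*441 - 636 + 252 - 2226) - 63954) = 1/((882 - 636 + 252 - 2226) - 63954) = 1/(-1728 - 63954) = 1/(-65682) = -1/65682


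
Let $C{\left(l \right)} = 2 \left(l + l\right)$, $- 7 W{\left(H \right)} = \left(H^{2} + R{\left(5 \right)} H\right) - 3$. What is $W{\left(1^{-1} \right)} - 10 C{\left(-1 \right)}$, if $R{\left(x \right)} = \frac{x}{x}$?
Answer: $\frac{281}{7} \approx 40.143$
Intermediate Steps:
$R{\left(x \right)} = 1$
$W{\left(H \right)} = \frac{3}{7} - \frac{H}{7} - \frac{H^{2}}{7}$ ($W{\left(H \right)} = - \frac{\left(H^{2} + 1 H\right) - 3}{7} = - \frac{\left(H^{2} + H\right) - 3}{7} = - \frac{\left(H + H^{2}\right) - 3}{7} = - \frac{-3 + H + H^{2}}{7} = \frac{3}{7} - \frac{H}{7} - \frac{H^{2}}{7}$)
$C{\left(l \right)} = 4 l$ ($C{\left(l \right)} = 2 \cdot 2 l = 4 l$)
$W{\left(1^{-1} \right)} - 10 C{\left(-1 \right)} = \left(\frac{3}{7} - \frac{1}{7 \cdot 1} - \frac{\left(1^{-1}\right)^{2}}{7}\right) - 10 \cdot 4 \left(-1\right) = \left(\frac{3}{7} - \frac{1}{7} - \frac{1^{2}}{7}\right) - -40 = \left(\frac{3}{7} - \frac{1}{7} - \frac{1}{7}\right) + 40 = \frac{1}{7} + 40 = \frac{281}{7}$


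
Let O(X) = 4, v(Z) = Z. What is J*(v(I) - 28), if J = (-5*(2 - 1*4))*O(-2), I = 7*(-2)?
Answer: -1680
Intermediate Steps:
I = -14
J = 40 (J = -5*(2 - 1*4)*4 = -5*(2 - 4)*4 = -5*(-2)*4 = 10*4 = 40)
J*(v(I) - 28) = 40*(-14 - 28) = 40*(-42) = -1680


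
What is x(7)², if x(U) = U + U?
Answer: 196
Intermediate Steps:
x(U) = 2*U
x(7)² = (2*7)² = 14² = 196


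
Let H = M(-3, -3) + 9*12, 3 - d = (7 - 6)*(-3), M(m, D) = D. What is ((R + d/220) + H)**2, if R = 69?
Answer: 366454449/12100 ≈ 30286.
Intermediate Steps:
d = 6 (d = 3 - (7 - 6)*(-3) = 3 - (-3) = 3 - 1*(-3) = 3 + 3 = 6)
H = 105 (H = -3 + 9*12 = -3 + 108 = 105)
((R + d/220) + H)**2 = ((69 + 6/220) + 105)**2 = ((69 + 6*(1/220)) + 105)**2 = ((69 + 3/110) + 105)**2 = (7593/110 + 105)**2 = (19143/110)**2 = 366454449/12100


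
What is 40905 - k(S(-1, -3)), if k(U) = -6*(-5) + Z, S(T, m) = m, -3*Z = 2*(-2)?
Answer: 122621/3 ≈ 40874.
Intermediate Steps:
Z = 4/3 (Z = -2*(-2)/3 = -⅓*(-4) = 4/3 ≈ 1.3333)
k(U) = 94/3 (k(U) = -6*(-5) + 4/3 = 30 + 4/3 = 94/3)
40905 - k(S(-1, -3)) = 40905 - 1*94/3 = 40905 - 94/3 = 122621/3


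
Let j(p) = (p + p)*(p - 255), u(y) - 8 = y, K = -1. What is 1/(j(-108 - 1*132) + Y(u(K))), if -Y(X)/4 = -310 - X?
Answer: 1/238868 ≈ 4.1864e-6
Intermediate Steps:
u(y) = 8 + y
Y(X) = 1240 + 4*X (Y(X) = -4*(-310 - X) = 1240 + 4*X)
j(p) = 2*p*(-255 + p) (j(p) = (2*p)*(-255 + p) = 2*p*(-255 + p))
1/(j(-108 - 1*132) + Y(u(K))) = 1/(2*(-108 - 1*132)*(-255 + (-108 - 1*132)) + (1240 + 4*(8 - 1))) = 1/(2*(-108 - 132)*(-255 + (-108 - 132)) + (1240 + 4*7)) = 1/(2*(-240)*(-255 - 240) + (1240 + 28)) = 1/(2*(-240)*(-495) + 1268) = 1/(237600 + 1268) = 1/238868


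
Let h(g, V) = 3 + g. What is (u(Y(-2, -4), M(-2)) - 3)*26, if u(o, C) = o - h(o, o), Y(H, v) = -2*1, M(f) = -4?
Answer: -156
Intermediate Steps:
Y(H, v) = -2
u(o, C) = -3 (u(o, C) = o - (3 + o) = o + (-3 - o) = -3)
(u(Y(-2, -4), M(-2)) - 3)*26 = (-3 - 3)*26 = -6*26 = -156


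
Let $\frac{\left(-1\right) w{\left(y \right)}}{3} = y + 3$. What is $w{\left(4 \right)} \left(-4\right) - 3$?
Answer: $81$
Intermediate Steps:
$w{\left(y \right)} = -9 - 3 y$ ($w{\left(y \right)} = - 3 \left(y + 3\right) = - 3 \left(3 + y\right) = -9 - 3 y$)
$w{\left(4 \right)} \left(-4\right) - 3 = \left(-9 - 12\right) \left(-4\right) - 3 = \left(-21\right) \left(-4\right) - 3 = 84 - 3 = 81$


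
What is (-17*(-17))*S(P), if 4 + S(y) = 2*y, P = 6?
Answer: 2312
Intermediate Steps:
S(y) = -4 + 2*y
(-17*(-17))*S(P) = (-17*(-17))*(-4 + 2*6) = 289*(-4 + 12) = 289*8 = 2312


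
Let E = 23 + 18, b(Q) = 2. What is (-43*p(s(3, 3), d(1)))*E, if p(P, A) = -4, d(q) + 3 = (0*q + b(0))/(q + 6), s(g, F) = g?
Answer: 7052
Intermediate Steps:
d(q) = -3 + 2/(6 + q) (d(q) = -3 + (0*q + 2)/(q + 6) = -3 + (0 + 2)/(6 + q) = -3 + 2/(6 + q))
E = 41
(-43*p(s(3, 3), d(1)))*E = -43*(-4)*41 = 172*41 = 7052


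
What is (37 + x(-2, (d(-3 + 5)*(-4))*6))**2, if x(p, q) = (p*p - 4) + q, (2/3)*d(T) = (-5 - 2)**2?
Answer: 2982529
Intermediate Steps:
d(T) = 147/2 (d(T) = 3*(-5 - 2)**2/2 = (3/2)*(-7)**2 = (3/2)*49 = 147/2)
x(p, q) = -4 + q + p**2 (x(p, q) = (p**2 - 4) + q = (-4 + p**2) + q = -4 + q + p**2)
(37 + x(-2, (d(-3 + 5)*(-4))*6))**2 = (37 + (-4 + ((147/2)*(-4))*6 + (-2)**2))**2 = (37 + (-4 - 294*6 + 4))**2 = (37 + (-4 - 1764 + 4))**2 = (37 - 1764)**2 = (-1727)**2 = 2982529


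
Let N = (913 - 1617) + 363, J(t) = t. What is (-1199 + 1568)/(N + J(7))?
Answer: -369/334 ≈ -1.1048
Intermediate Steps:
N = -341 (N = -704 + 363 = -341)
(-1199 + 1568)/(N + J(7)) = (-1199 + 1568)/(-341 + 7) = 369/(-334) = 369*(-1/334) = -369/334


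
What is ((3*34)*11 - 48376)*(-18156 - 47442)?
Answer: 3099767892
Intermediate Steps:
((3*34)*11 - 48376)*(-18156 - 47442) = (102*11 - 48376)*(-65598) = (1122 - 48376)*(-65598) = -47254*(-65598) = 3099767892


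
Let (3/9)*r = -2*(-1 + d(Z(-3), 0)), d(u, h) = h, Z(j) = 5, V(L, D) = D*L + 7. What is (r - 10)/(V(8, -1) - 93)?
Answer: 2/47 ≈ 0.042553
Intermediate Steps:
V(L, D) = 7 + D*L
r = 6 (r = 3*(-2*(-1 + 0)) = 3*(-2*(-1)) = 3*2 = 6)
(r - 10)/(V(8, -1) - 93) = (6 - 10)/((7 - 1*8) - 93) = -4/((7 - 8) - 93) = -4/(-1 - 93) = -4/(-94) = -1/94*(-4) = 2/47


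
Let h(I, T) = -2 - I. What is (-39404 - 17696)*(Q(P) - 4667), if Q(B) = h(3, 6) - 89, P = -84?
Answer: 271853100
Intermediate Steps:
Q(B) = -94 (Q(B) = (-2 - 1*3) - 89 = (-2 - 3) - 89 = -5 - 89 = -94)
(-39404 - 17696)*(Q(P) - 4667) = (-39404 - 17696)*(-94 - 4667) = -57100*(-4761) = 271853100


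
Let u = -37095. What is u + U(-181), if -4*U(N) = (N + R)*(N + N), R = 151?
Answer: -39810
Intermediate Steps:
U(N) = -N*(151 + N)/2 (U(N) = -(N + 151)*(N + N)/4 = -(151 + N)*2*N/4 = -N*(151 + N)/2)
u + U(-181) = -37095 - ½*(-181)*(151 - 181) = -37095 - ½*(-181)*(-30) = -37095 - 2715 = -39810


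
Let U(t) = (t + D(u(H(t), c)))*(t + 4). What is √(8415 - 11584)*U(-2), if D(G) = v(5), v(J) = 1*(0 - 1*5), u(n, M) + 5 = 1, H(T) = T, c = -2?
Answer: -14*I*√3169 ≈ -788.11*I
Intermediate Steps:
u(n, M) = -4 (u(n, M) = -5 + 1 = -4)
v(J) = -5 (v(J) = 1*(0 - 5) = 1*(-5) = -5)
D(G) = -5
U(t) = (-5 + t)*(4 + t) (U(t) = (t - 5)*(t + 4) = (-5 + t)*(4 + t))
√(8415 - 11584)*U(-2) = √(8415 - 11584)*(-20 + (-2)² - 1*(-2)) = √(-3169)*(-20 + 4 + 2) = (I*√3169)*(-14) = -14*I*√3169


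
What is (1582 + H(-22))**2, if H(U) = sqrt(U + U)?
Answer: 2502680 + 6328*I*sqrt(11) ≈ 2.5027e+6 + 20988.0*I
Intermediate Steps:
H(U) = sqrt(2)*sqrt(U) (H(U) = sqrt(2*U) = sqrt(2)*sqrt(U))
(1582 + H(-22))**2 = (1582 + sqrt(2)*sqrt(-22))**2 = (1582 + sqrt(2)*(I*sqrt(22)))**2 = (1582 + 2*I*sqrt(11))**2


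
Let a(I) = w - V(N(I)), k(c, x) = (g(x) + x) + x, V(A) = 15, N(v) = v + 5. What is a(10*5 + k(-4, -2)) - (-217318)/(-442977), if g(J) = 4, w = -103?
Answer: -52488604/442977 ≈ -118.49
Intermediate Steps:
N(v) = 5 + v
k(c, x) = 4 + 2*x (k(c, x) = (4 + x) + x = 4 + 2*x)
a(I) = -118 (a(I) = -103 - 1*15 = -103 - 15 = -118)
a(10*5 + k(-4, -2)) - (-217318)/(-442977) = -118 - (-217318)/(-442977) = -118 - (-217318)*(-1)/442977 = -118 - 1*217318/442977 = -118 - 217318/442977 = -52488604/442977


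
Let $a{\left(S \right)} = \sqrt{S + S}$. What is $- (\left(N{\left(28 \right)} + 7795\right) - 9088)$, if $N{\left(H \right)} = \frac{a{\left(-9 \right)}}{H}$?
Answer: $1293 - \frac{3 i \sqrt{2}}{28} \approx 1293.0 - 0.15152 i$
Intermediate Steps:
$a{\left(S \right)} = \sqrt{2} \sqrt{S}$ ($a{\left(S \right)} = \sqrt{2 S} = \sqrt{2} \sqrt{S}$)
$N{\left(H \right)} = \frac{3 i \sqrt{2}}{H}$ ($N{\left(H \right)} = \frac{\sqrt{2} \sqrt{-9}}{H} = \frac{\sqrt{2} \cdot 3 i}{H} = \frac{3 i \sqrt{2}}{H}$)
$- (\left(N{\left(28 \right)} + 7795\right) - 9088) = - (\left(\frac{3 i \sqrt{2}}{28} + 7795\right) - 9088) = - (\left(7795 + \frac{3 i \sqrt{2}}{28}\right) - 9088) = - (-1293 + \frac{3 i \sqrt{2}}{28}) = 1293 - \frac{3 i \sqrt{2}}{28}$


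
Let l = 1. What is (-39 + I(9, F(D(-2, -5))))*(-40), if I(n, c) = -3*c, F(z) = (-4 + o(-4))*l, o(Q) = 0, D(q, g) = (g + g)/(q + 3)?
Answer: 1080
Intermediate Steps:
D(q, g) = 2*g/(3 + q) (D(q, g) = (2*g)/(3 + q) = 2*g/(3 + q))
F(z) = -4 (F(z) = (-4 + 0)*1 = -4*1 = -4)
(-39 + I(9, F(D(-2, -5))))*(-40) = (-39 - 3*(-4))*(-40) = (-39 + 12)*(-40) = -27*(-40) = 1080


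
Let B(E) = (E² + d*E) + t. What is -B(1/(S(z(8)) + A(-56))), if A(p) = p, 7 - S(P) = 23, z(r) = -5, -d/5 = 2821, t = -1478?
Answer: 6646391/5184 ≈ 1282.1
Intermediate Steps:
d = -14105 (d = -5*2821 = -14105)
S(P) = -16 (S(P) = 7 - 1*23 = 7 - 23 = -16)
B(E) = -1478 + E² - 14105*E (B(E) = (E² - 14105*E) - 1478 = -1478 + E² - 14105*E)
-B(1/(S(z(8)) + A(-56))) = -(-1478 + (1/(-16 - 56))² - 14105/(-16 - 56)) = -(-1478 + (1/(-72))² - 14105/(-72)) = -(-1478 + (-1/72)² - 14105*(-1/72)) = -(-1478 + 1/5184 + 14105/72) = -1*(-6646391/5184) = 6646391/5184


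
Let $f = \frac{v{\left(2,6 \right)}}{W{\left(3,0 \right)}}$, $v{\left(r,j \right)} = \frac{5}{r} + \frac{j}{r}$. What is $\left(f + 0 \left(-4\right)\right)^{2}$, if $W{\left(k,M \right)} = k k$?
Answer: $\frac{121}{324} \approx 0.37346$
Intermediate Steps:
$W{\left(k,M \right)} = k^{2}$
$f = \frac{11}{18}$ ($f = \frac{\frac{1}{2} \left(5 + 6\right)}{3^{2}} = \frac{\frac{1}{2} \cdot 11}{9} = \frac{11}{2} \cdot \frac{1}{9} = \frac{11}{18} \approx 0.61111$)
$\left(f + 0 \left(-4\right)\right)^{2} = \left(\frac{11}{18} + 0 \left(-4\right)\right)^{2} = \left(\frac{11}{18} + 0\right)^{2} = \left(\frac{11}{18}\right)^{2} = \frac{121}{324}$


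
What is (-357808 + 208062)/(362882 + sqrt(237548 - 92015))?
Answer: -54340127972/131683200391 + 149746*sqrt(145533)/131683200391 ≈ -0.41222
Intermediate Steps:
(-357808 + 208062)/(362882 + sqrt(237548 - 92015)) = -149746/(362882 + sqrt(145533))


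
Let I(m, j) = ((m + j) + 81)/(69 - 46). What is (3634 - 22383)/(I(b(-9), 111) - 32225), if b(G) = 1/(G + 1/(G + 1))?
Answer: 31479571/54091767 ≈ 0.58197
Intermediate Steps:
b(G) = 1/(G + 1/(1 + G))
I(m, j) = 81/23 + j/23 + m/23 (I(m, j) = ((j + m) + 81)/23 = (81 + j + m)*(1/23) = 81/23 + j/23 + m/23)
(3634 - 22383)/(I(b(-9), 111) - 32225) = (3634 - 22383)/((81/23 + (1/23)*111 + ((1 - 9)/(1 - 9 + (-9)²))/23) - 32225) = -18749/((81/23 + 111/23 + (-8/(1 - 9 + 81))/23) - 32225) = -18749/((81/23 + 111/23 + (-8/73)/23) - 32225) = -18749/((81/23 + 111/23 + ((1/73)*(-8))/23) - 32225) = -18749/((81/23 + 111/23 + (1/23)*(-8/73)) - 32225) = -18749/((81/23 + 111/23 - 8/1679) - 32225) = -18749/(14008/1679 - 32225) = -18749/(-54091767/1679) = -18749*(-1679/54091767) = 31479571/54091767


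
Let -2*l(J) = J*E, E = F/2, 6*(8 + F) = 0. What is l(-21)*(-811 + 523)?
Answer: 12096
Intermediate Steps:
F = -8 (F = -8 + (⅙)*0 = -8 + 0 = -8)
E = -4 (E = -8/2 = -8*½ = -4)
l(J) = 2*J (l(J) = -J*(-4)/2 = -(-2)*J = 2*J)
l(-21)*(-811 + 523) = (2*(-21))*(-811 + 523) = -42*(-288) = 12096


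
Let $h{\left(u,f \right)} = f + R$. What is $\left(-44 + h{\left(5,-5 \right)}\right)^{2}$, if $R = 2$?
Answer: $2209$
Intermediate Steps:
$h{\left(u,f \right)} = 2 + f$ ($h{\left(u,f \right)} = f + 2 = 2 + f$)
$\left(-44 + h{\left(5,-5 \right)}\right)^{2} = \left(-44 + \left(2 - 5\right)\right)^{2} = \left(-44 - 3\right)^{2} = \left(-47\right)^{2} = 2209$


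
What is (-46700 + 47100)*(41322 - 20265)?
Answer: 8422800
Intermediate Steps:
(-46700 + 47100)*(41322 - 20265) = 400*21057 = 8422800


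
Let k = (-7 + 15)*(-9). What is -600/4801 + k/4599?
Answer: -345008/2453311 ≈ -0.14063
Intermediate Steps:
k = -72 (k = 8*(-9) = -72)
-600/4801 + k/4599 = -600/4801 - 72/4599 = -600*1/4801 - 72*1/4599 = -600/4801 - 8/511 = -345008/2453311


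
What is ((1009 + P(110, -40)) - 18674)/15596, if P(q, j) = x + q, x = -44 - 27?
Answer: -1259/1114 ≈ -1.1302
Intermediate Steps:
x = -71
P(q, j) = -71 + q
((1009 + P(110, -40)) - 18674)/15596 = ((1009 + (-71 + 110)) - 18674)/15596 = ((1009 + 39) - 18674)*(1/15596) = (1048 - 18674)*(1/15596) = -17626*1/15596 = -1259/1114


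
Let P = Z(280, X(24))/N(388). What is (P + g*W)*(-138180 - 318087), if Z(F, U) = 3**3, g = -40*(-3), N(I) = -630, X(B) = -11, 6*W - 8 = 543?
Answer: -50280427857/10 ≈ -5.0280e+9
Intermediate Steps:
W = 551/6 (W = 4/3 + (1/6)*543 = 4/3 + 181/2 = 551/6 ≈ 91.833)
g = 120
Z(F, U) = 27
P = -3/70 (P = 27/(-630) = 27*(-1/630) = -3/70 ≈ -0.042857)
(P + g*W)*(-138180 - 318087) = (-3/70 + 120*(551/6))*(-138180 - 318087) = (-3/70 + 11020)*(-456267) = (771397/70)*(-456267) = -50280427857/10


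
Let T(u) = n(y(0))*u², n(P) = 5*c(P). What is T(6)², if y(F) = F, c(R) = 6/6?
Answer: 32400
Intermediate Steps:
c(R) = 1 (c(R) = 6*(⅙) = 1)
n(P) = 5 (n(P) = 5*1 = 5)
T(u) = 5*u²
T(6)² = (5*6²)² = (5*36)² = 180² = 32400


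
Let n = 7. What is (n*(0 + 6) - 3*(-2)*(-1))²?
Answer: 1296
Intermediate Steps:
(n*(0 + 6) - 3*(-2)*(-1))² = (7*(0 + 6) - 3*(-2)*(-1))² = (7*6 + 6*(-1))² = (42 - 6)² = 36² = 1296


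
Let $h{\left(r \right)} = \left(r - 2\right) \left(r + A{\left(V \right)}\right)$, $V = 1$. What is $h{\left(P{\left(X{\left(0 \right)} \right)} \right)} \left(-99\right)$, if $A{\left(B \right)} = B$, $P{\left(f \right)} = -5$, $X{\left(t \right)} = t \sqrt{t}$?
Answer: $-2772$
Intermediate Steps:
$X{\left(t \right)} = t^{\frac{3}{2}}$
$h{\left(r \right)} = \left(1 + r\right) \left(-2 + r\right)$ ($h{\left(r \right)} = \left(r - 2\right) \left(r + 1\right) = \left(-2 + r\right) \left(1 + r\right) = \left(1 + r\right) \left(-2 + r\right)$)
$h{\left(P{\left(X{\left(0 \right)} \right)} \right)} \left(-99\right) = \left(-2 + \left(-5\right)^{2} - -5\right) \left(-99\right) = \left(-2 + 25 + 5\right) \left(-99\right) = 28 \left(-99\right) = -2772$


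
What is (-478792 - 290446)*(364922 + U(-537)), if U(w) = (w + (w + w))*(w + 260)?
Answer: -623982019222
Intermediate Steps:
U(w) = 3*w*(260 + w) (U(w) = (w + 2*w)*(260 + w) = (3*w)*(260 + w) = 3*w*(260 + w))
(-478792 - 290446)*(364922 + U(-537)) = (-478792 - 290446)*(364922 + 3*(-537)*(260 - 537)) = -769238*(364922 + 3*(-537)*(-277)) = -769238*(364922 + 446247) = -769238*811169 = -623982019222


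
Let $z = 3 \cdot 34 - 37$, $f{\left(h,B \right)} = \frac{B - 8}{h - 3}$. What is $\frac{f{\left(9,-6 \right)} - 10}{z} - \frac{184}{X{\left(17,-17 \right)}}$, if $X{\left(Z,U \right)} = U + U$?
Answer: $\frac{17311}{3315} \approx 5.222$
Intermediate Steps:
$f{\left(h,B \right)} = \frac{-8 + B}{-3 + h}$
$X{\left(Z,U \right)} = 2 U$
$z = 65$ ($z = 102 - 37 = 65$)
$\frac{f{\left(9,-6 \right)} - 10}{z} - \frac{184}{X{\left(17,-17 \right)}} = \frac{\frac{-8 - 6}{-3 + 9} - 10}{65} - \frac{184}{2 \left(-17\right)} = \left(\frac{1}{6} \left(-14\right) - 10\right) \frac{1}{65} - \frac{184}{-34} = \left(\frac{1}{6} \left(-14\right) - 10\right) \frac{1}{65} - - \frac{92}{17} = \left(- \frac{7}{3} - 10\right) \frac{1}{65} + \frac{92}{17} = \left(- \frac{37}{3}\right) \frac{1}{65} + \frac{92}{17} = - \frac{37}{195} + \frac{92}{17} = \frac{17311}{3315}$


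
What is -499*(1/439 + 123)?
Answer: -26945002/439 ≈ -61378.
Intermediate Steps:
-499*(1/439 + 123) = -499*53998/439 = -26945002/439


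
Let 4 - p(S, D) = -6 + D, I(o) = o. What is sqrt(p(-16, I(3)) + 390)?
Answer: sqrt(397) ≈ 19.925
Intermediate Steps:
p(S, D) = 10 - D (p(S, D) = 4 - (-6 + D) = 4 + (6 - D) = 10 - D)
sqrt(p(-16, I(3)) + 390) = sqrt((10 - 1*3) + 390) = sqrt((10 - 3) + 390) = sqrt(7 + 390) = sqrt(397)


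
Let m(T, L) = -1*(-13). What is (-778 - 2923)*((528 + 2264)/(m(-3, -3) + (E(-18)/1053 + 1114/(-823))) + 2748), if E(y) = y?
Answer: -12383738910924/1119799 ≈ -1.1059e+7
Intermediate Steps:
m(T, L) = 13
(-778 - 2923)*((528 + 2264)/(m(-3, -3) + (E(-18)/1053 + 1114/(-823))) + 2748) = (-778 - 2923)*((528 + 2264)/(13 + (-18/1053 + 1114/(-823))) + 2748) = -3701*(2792/(13 + (-18*1/1053 + 1114*(-1/823))) + 2748) = -3701*(2792/(13 + (-2/117 - 1114/823)) + 2748) = -3701*(2792/(13 - 131984/96291) + 2748) = -3701*(2792/(1119799/96291) + 2748) = -3701*(2792*(96291/1119799) + 2748) = -3701*(268844472/1119799 + 2748) = -3701*3346052124/1119799 = -12383738910924/1119799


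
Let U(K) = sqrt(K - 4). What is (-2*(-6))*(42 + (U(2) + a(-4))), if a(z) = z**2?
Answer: 696 + 12*I*sqrt(2) ≈ 696.0 + 16.971*I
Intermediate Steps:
U(K) = sqrt(-4 + K)
(-2*(-6))*(42 + (U(2) + a(-4))) = (-2*(-6))*(42 + (sqrt(-4 + 2) + (-4)**2)) = 12*(42 + (sqrt(-2) + 16)) = 12*(42 + (I*sqrt(2) + 16)) = 12*(42 + (16 + I*sqrt(2))) = 12*(58 + I*sqrt(2)) = 696 + 12*I*sqrt(2)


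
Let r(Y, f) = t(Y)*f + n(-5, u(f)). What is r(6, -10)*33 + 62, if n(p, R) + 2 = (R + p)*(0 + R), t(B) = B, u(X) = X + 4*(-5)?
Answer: 32666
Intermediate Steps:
u(X) = -20 + X (u(X) = X - 20 = -20 + X)
n(p, R) = -2 + R*(R + p) (n(p, R) = -2 + (R + p)*(0 + R) = -2 + (R + p)*R = -2 + R*(R + p))
r(Y, f) = 98 + (-20 + f)² - 5*f + Y*f (r(Y, f) = Y*f + (-2 + (-20 + f)² + (-20 + f)*(-5)) = Y*f + (-2 + (-20 + f)² + (100 - 5*f)) = Y*f + (98 + (-20 + f)² - 5*f) = 98 + (-20 + f)² - 5*f + Y*f)
r(6, -10)*33 + 62 = (498 + (-10)² - 45*(-10) + 6*(-10))*33 + 62 = (498 + 100 + 450 - 60)*33 + 62 = 988*33 + 62 = 32604 + 62 = 32666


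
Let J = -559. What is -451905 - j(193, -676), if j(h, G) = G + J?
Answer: -450670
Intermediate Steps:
j(h, G) = -559 + G (j(h, G) = G - 559 = -559 + G)
-451905 - j(193, -676) = -451905 - (-559 - 676) = -451905 - 1*(-1235) = -451905 + 1235 = -450670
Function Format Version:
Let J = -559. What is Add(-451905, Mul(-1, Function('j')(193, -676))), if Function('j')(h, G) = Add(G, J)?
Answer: -450670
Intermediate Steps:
Function('j')(h, G) = Add(-559, G) (Function('j')(h, G) = Add(G, -559) = Add(-559, G))
Add(-451905, Mul(-1, Function('j')(193, -676))) = Add(-451905, Mul(-1, Add(-559, -676))) = Add(-451905, Mul(-1, -1235)) = Add(-451905, 1235) = -450670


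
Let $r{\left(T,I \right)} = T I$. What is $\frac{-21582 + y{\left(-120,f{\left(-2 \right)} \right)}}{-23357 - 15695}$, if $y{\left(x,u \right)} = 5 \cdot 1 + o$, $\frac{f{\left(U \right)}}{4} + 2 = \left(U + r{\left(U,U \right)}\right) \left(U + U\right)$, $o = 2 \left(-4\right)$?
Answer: $\frac{21585}{39052} \approx 0.55272$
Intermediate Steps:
$o = -8$
$r{\left(T,I \right)} = I T$
$f{\left(U \right)} = -8 + 8 U \left(U + U^{2}\right)$ ($f{\left(U \right)} = -8 + 4 \left(U + U U\right) \left(U + U\right) = -8 + 4 \left(U + U^{2}\right) 2 U = -8 + 4 \cdot 2 U \left(U + U^{2}\right) = -8 + 8 U \left(U + U^{2}\right)$)
$y{\left(x,u \right)} = -3$ ($y{\left(x,u \right)} = 5 \cdot 1 - 8 = 5 - 8 = -3$)
$\frac{-21582 + y{\left(-120,f{\left(-2 \right)} \right)}}{-23357 - 15695} = \frac{-21582 - 3}{-23357 - 15695} = - \frac{21585}{-39052} = \left(-21585\right) \left(- \frac{1}{39052}\right) = \frac{21585}{39052}$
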